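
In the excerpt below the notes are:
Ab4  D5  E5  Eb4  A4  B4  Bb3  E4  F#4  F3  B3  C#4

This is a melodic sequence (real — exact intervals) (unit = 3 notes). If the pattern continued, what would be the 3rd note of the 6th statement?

Grouping in 3s, the 3rd note of each cell is E5, B4, F#4, C#4.
Extending down a 4th: G#3 → D#3.

D#3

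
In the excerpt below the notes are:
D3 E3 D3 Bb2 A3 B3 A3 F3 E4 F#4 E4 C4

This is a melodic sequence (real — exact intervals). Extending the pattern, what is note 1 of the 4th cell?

B4

The unit is 4 notes. Position-1 pitches of the 3 shown cells: D3, A3, E4.
From E4, up a 5th gives B4.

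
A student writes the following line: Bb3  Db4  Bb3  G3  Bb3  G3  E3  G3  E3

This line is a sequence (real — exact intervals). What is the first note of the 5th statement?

A#2

The 3-note cells begin on Bb3, G3, E3 — each down a 3rd from the last.
Continuing: C#3 → A#2. Statement 5 starts on A#2.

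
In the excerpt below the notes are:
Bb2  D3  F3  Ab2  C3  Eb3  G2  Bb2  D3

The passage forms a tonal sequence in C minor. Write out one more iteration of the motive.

Taking 3-note groups, the heads are Bb2, Ab2, G2: the pattern moves down a 2nd.
From F2 the diatonic shape gives F2 Ab2 C3.

F2 Ab2 C3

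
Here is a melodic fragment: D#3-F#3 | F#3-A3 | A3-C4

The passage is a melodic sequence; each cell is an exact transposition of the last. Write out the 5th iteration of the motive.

The 2-note cells begin on D#3, F#3, A3 — each up a 3rd from the last.
Extending up a 3rd: C4 → Eb4.
So cell 5 is Eb4 Gb4.

Eb4 Gb4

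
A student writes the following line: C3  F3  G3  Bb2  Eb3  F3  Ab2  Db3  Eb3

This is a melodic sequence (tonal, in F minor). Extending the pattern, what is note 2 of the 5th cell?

Grouping in 3s, the 2nd note of each cell is F3, Eb3, Db3.
Carrying that down a 2nd forward: C3 → Bb2.

Bb2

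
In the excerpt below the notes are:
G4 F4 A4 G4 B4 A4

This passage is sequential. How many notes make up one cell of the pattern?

Try groups of 2 (3 cells in 6 notes):
G4 F4 | A4 G4 | B4 A4
That's a consistent up a 2nd shift per cell, and no other grouping gives one.

2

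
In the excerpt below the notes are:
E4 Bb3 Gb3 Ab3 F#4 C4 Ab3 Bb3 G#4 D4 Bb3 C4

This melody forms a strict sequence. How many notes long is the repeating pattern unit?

12 notes total. Splitting into 3 groups of 4:
E4 Bb3 Gb3 Ab3 | F#4 C4 Ab3 Bb3 | G#4 D4 Bb3 C4
That's a consistent up a 2nd shift per cell, and no other grouping gives one.

4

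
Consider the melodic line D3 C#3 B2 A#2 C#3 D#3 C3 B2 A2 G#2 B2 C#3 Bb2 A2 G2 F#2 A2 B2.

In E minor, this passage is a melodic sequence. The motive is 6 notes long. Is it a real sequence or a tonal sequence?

real

Each cell has the same semitone pattern (-1, -2, -1, 3, 2) — intervals are preserved exactly.
And C#3 lies outside E minor, so the sequence is real rather than tonal.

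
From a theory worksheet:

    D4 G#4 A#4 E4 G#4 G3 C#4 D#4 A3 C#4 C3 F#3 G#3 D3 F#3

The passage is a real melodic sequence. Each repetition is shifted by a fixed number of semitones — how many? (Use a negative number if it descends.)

Unit = 5 notes; the statements start on D4, G3, C3, moving down a 5th each time.
D4→G3 is 55 − 62 = -7 semitones.

-7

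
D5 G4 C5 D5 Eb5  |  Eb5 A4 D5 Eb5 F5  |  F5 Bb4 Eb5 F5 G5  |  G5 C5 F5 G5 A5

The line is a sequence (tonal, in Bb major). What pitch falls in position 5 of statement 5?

Grouping in 5s, the 5th note of each cell is Eb5, F5, G5, A5.
Each moves up a 2nd; the next is Bb5.

Bb5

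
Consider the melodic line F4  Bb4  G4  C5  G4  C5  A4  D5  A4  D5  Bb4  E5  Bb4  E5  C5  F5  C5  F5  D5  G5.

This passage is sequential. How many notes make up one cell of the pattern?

4

20 notes total. Splitting into 5 groups of 4:
F4 Bb4 G4 C5 | G4 C5 A4 D5 | A4 D5 Bb4 E5 | Bb4 E5 C5 F5 | C5 F5 D5 G5
Each cell is the previous one up a 2nd — so the unit is 4 notes.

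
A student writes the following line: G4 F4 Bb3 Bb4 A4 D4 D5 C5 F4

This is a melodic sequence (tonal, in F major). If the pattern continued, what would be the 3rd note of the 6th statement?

Grouping in 3s, the 3rd note of each cell is Bb3, D4, F4.
Extending up a 3rd: A4 → C5 → E5.

E5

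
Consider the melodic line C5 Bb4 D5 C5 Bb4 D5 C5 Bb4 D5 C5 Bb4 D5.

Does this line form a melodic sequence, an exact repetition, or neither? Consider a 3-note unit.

repetition

Each 3-note cell is identical (C5 Bb4 D5), restated at the same pitch.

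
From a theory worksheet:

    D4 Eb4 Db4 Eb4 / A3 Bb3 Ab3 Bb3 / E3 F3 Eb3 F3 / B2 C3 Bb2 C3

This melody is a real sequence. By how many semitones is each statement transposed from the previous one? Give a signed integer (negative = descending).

-5

With a 4-note motive the entries are D4, A3, E3, B2, each down a 4th from the previous.
Counting half-steps from D4 to A3: -5.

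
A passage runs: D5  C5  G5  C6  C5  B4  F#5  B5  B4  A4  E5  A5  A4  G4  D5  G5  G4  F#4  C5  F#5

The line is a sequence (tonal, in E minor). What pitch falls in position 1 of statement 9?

With 4-note cells, note 1 of each statement runs D5, C5, B4, A4, G4.
Extending down a 2nd: F#4 → E4 → D4 → C4.

C4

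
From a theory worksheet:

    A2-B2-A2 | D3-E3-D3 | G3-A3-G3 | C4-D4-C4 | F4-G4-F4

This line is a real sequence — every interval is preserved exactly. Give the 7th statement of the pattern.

Eb5 F5 Eb5

With a 3-note motive the entries are A2, D3, G3, C4, F4, each up a 4th from the previous.
Carrying on: Bb4 → Eb5.
Statement 7 starts on Eb5 and keeps the same exact contour: Eb5 F5 Eb5.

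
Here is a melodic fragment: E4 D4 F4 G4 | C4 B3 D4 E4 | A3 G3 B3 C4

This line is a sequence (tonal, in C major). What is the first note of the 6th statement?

With a 4-note motive the entries are E4, C4, A3, each down a 3rd from the previous.
Extending the heads down a 3rd: F3 → D3 → B2.

B2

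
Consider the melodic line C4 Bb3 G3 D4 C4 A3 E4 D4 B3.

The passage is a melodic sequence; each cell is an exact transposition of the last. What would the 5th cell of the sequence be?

Unit = 3 notes; the statements start on C4, D4, E4, moving up a 2nd each time.
Carrying on: F#4 → G#4.
Statement 5 starts on G#4 and keeps the same exact contour: G#4 F#4 D#4.

G#4 F#4 D#4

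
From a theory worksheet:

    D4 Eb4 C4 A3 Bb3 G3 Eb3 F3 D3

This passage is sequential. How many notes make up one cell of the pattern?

There are 9 notes; a 3-note unit gives 3 cells:
D4 Eb4 C4 | A3 Bb3 G3 | Eb3 F3 D3
Each cell is the previous one down a 4th — so the unit is 3 notes.

3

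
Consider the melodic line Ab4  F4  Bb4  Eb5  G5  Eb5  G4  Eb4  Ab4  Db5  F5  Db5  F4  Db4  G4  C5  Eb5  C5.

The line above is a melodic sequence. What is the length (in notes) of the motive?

There are 18 notes; a 6-note unit gives 3 cells:
Ab4 F4 Bb4 Eb5 G5 Eb5 | G4 Eb4 Ab4 Db5 F5 Db5 | F4 Db4 G4 C5 Eb5 C5
Every group is a transposition down a 2nd of the one before; no shorter unit works.

6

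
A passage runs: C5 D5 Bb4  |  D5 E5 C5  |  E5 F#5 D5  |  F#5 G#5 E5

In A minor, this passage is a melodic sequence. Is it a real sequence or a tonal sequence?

Each cell has the same semitone pattern (2, -4) — intervals are preserved exactly.
And Bb4 lies outside A minor, so the sequence is real rather than tonal.

real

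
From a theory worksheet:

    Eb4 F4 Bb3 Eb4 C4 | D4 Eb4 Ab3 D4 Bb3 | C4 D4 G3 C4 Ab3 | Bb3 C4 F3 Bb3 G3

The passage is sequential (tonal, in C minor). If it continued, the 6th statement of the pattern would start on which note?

With a 5-note motive the entries are Eb4, D4, C4, Bb3, each down a 2nd from the previous.
Extending the heads down a 2nd: Ab3 → G3.

G3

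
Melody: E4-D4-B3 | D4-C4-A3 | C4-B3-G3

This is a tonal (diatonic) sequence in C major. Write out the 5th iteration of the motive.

A3 G3 E3

The 3-note cells begin on E4, D4, C4 — each down a 2nd from the last.
Continuing the starts: B3 → A3.
So cell 5 is A3 G3 E3.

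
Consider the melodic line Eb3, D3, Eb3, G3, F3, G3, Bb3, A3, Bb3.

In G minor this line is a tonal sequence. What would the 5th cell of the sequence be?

F4 Eb4 F4

Unit = 3 notes; the statements start on Eb3, G3, Bb3, moving up a 3rd each time.
Extending up a 3rd: D4 → F4.
So cell 5 is F4 Eb4 F4.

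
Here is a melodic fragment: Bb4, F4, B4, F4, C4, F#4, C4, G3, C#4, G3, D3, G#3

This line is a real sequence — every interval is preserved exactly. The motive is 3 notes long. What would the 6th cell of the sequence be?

A2 E2 A#2

Taking 3-note groups, the heads are Bb4, F4, C4, G3: the pattern moves down a 4th.
Extending down a 4th: D3 → A2.
So cell 6 is A2 E2 A#2.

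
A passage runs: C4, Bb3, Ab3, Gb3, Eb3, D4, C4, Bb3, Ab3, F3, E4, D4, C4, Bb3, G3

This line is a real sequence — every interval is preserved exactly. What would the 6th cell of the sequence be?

A#4 G#4 F#4 E4 C#4

Unit = 5 notes; the statements start on C4, D4, E4, moving up a 2nd each time.
Continuing the starts: F#4 → G#4 → A#4.
So cell 6 is A#4 G#4 F#4 E4 C#4.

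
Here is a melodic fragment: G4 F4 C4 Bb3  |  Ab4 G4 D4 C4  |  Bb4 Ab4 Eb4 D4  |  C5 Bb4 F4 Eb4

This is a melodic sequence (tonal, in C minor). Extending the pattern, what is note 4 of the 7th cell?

Ab4

The unit is 4 notes. Position-4 pitches of the 4 shown cells: Bb3, C4, D4, Eb4.
Each moves up a 2nd. Continuing: F4 → G4 → Ab4.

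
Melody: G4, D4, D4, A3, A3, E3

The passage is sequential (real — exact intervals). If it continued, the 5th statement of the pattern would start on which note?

B2

Taking 2-note groups, the heads are G4, D4, A3: the pattern moves down a 4th.
Extending the heads down a 4th: E3 → B2.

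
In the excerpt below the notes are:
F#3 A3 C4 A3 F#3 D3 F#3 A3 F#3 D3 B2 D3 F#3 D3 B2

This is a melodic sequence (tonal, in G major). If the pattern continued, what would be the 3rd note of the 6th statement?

G2

The unit is 5 notes. Position-3 pitches of the 3 shown cells: C4, A3, F#3.
Carrying that down a 3rd forward: D3 → B2 → G2.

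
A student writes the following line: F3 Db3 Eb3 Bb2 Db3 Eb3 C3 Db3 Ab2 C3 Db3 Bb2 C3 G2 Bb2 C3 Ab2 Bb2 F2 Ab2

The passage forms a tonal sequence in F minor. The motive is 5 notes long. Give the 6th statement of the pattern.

Ab2 F2 G2 Db2 F2

Taking 5-note groups, the heads are F3, Eb3, Db3, C3: the pattern moves down a 2nd.
Carrying on: Bb2 → Ab2.
From Ab2 the diatonic shape gives Ab2 F2 G2 Db2 F2.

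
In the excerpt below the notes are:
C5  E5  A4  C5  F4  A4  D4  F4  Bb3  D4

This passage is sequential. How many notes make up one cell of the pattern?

There are 10 notes; a 2-note unit gives 5 cells:
C5 E5 | A4 C5 | F4 A4 | D4 F4 | Bb3 D4
Each cell is the previous one down a 3rd — so the unit is 2 notes.

2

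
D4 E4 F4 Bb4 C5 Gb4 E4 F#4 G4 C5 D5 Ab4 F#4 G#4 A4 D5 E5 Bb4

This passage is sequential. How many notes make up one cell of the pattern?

6

18 notes total. Splitting into 3 groups of 6:
D4 E4 F4 Bb4 C5 Gb4 | E4 F#4 G4 C5 D5 Ab4 | F#4 G#4 A4 D5 E5 Bb4
Each cell is the previous one up a 2nd — so the unit is 6 notes.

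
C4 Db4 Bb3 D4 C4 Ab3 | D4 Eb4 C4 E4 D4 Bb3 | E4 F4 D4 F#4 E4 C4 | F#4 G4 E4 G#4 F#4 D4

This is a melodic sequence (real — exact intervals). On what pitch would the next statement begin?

The 6-note cells begin on C4, D4, E4, F#4 — each up a 2nd from the last.
The next head, up a 2nd from F#4, is G#4.

G#4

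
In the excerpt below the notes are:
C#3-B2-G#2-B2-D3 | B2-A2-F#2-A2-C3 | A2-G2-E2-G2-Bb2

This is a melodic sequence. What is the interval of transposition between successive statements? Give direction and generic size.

Taking 5-note groups, the heads are C#3, B2, A2: the pattern moves down a 2nd.
C#3 to B2 is down a 2nd.

down a 2nd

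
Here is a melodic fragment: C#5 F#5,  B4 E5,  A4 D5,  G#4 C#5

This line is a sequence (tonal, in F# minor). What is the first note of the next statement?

F#4

Taking 2-note groups, the heads are C#5, B4, A4, G#4: the pattern moves down a 2nd.
The next head, down a 2nd from G#4, is F#4.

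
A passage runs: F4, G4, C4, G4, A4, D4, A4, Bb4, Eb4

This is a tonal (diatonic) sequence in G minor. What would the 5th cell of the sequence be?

C5 D5 G4

Taking 3-note groups, the heads are F4, G4, A4: the pattern moves up a 2nd.
Carrying on: Bb4 → C5.
From C5 the diatonic shape gives C5 D5 G4.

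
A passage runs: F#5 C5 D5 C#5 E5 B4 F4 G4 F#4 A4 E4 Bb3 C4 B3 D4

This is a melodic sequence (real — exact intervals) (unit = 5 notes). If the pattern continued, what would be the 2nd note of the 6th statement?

Db2

With 5-note cells, note 2 of each statement runs C5, F4, Bb3.
Each moves down a 5th. Continuing: Eb3 → Ab2 → Db2.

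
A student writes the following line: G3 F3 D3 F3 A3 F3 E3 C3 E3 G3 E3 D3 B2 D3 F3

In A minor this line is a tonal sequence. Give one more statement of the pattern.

D3 C3 A2 C3 E3

Unit = 5 notes; the statements start on G3, F3, E3, moving down a 2nd each time.
From D3 the diatonic shape gives D3 C3 A2 C3 E3.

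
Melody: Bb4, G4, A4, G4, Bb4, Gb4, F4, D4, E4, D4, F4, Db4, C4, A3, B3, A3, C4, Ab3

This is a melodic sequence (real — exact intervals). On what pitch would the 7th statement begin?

E2

With a 6-note motive the entries are Bb4, F4, C4, each down a 4th from the previous.
Extending the heads down a 4th: G3 → D3 → A2 → E2.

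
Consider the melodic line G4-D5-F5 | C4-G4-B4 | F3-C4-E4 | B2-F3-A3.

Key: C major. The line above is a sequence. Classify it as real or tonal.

Every note is diatonic to C major.
Cell 1 has +3 semitones from note 2 to 3, but cell 2 has +4 — the interval quality changes while the contour stays the same, which is the hallmark of a tonal sequence.

tonal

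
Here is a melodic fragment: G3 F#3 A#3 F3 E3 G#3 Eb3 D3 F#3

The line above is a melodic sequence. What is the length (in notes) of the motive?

3

9 notes total. Splitting into 3 groups of 3:
G3 F#3 A#3 | F3 E3 G#3 | Eb3 D3 F#3
Every group is a transposition down a 2nd of the one before; no shorter unit works.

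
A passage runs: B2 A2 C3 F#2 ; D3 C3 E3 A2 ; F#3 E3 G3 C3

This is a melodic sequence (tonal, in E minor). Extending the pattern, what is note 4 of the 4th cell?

The unit is 4 notes. Position-4 pitches of the 3 shown cells: F#2, A2, C3.
One more up a 3rd gives E3.

E3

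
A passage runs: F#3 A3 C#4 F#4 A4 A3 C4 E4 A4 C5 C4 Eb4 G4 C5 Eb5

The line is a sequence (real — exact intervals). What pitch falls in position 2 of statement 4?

With 5-note cells, note 2 of each statement runs A3, C4, Eb4.
One more up a 3rd gives Gb4.

Gb4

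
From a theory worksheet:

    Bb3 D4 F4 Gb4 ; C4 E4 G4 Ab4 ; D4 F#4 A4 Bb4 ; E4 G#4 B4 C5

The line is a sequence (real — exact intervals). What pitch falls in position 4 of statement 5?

The unit is 4 notes. Position-4 pitches of the 4 shown cells: Gb4, Ab4, Bb4, C5.
From C5, up a 2nd gives D5.

D5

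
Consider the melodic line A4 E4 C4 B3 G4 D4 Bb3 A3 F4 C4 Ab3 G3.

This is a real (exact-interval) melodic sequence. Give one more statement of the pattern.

Eb4 Bb3 Gb3 F3

Taking 4-note groups, the heads are A4, G4, F4: the pattern moves down a 2nd.
From Eb4 the exact shape gives Eb4 Bb3 Gb3 F3.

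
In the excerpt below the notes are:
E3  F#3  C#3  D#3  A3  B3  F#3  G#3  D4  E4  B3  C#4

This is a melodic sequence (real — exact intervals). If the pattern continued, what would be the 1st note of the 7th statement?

Bb5

With 4-note cells, note 1 of each statement runs E3, A3, D4.
Extending up a 4th: G4 → C5 → F5 → Bb5.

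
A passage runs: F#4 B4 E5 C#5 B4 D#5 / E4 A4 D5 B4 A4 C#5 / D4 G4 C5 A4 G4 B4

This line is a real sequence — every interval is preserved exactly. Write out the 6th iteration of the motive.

The 6-note cells begin on F#4, E4, D4 — each down a 2nd from the last.
Extending down a 2nd: C4 → Bb3 → Ab3.
Statement 6 starts on Ab3 and keeps the same exact contour: Ab3 Db4 Gb4 Eb4 Db4 F4.

Ab3 Db4 Gb4 Eb4 Db4 F4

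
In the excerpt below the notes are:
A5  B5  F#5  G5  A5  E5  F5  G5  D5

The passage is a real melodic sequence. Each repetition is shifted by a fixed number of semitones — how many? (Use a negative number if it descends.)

-2

The 3-note cells begin on A5, G5, F5 — each down a 2nd from the last.
A5→G5 is 79 − 81 = -2 semitones.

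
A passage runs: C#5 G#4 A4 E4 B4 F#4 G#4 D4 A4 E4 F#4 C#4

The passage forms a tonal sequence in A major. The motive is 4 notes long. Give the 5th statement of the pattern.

Taking 4-note groups, the heads are C#5, B4, A4: the pattern moves down a 2nd.
Continuing the starts: G#4 → F#4.
So cell 5 is F#4 C#4 D4 A3.

F#4 C#4 D4 A3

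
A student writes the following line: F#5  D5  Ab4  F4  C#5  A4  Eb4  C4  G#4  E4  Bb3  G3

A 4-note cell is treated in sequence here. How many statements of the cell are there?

3

12 notes in groups of 4 gives 12/4 = 3 statements.
Starts: F#5, C#5, G#4 — each down a 4th.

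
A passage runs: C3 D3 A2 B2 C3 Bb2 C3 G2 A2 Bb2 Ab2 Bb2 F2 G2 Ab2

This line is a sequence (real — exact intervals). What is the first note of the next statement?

Gb2

Unit = 5 notes; the statements start on C3, Bb2, Ab2, moving down a 2nd each time.
One more step down a 2nd gives Gb2.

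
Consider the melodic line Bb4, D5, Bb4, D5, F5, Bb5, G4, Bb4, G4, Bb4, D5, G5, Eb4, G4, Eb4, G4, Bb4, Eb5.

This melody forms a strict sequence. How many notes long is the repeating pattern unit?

6

Try groups of 6 (3 cells in 18 notes):
Bb4 D5 Bb4 D5 F5 Bb5 | G4 Bb4 G4 Bb4 D5 G5 | Eb4 G4 Eb4 G4 Bb4 Eb5
That's a consistent down a 3rd shift per cell, and no other grouping gives one.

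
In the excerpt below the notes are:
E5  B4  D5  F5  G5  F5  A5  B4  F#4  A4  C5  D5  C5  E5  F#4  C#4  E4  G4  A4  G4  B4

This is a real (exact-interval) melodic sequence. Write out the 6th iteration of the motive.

Unit = 7 notes; the statements start on E5, B4, F#4, moving down a 4th each time.
Carrying on: C#4 → G#3 → D#3.
Statement 6 starts on D#3 and keeps the same exact contour: D#3 A#2 C#3 E3 F#3 E3 G#3.

D#3 A#2 C#3 E3 F#3 E3 G#3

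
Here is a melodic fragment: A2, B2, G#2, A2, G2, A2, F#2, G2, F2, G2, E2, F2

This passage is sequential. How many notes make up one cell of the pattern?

12 notes total. Splitting into 3 groups of 4:
A2 B2 G#2 A2 | G2 A2 F#2 G2 | F2 G2 E2 F2
That's a consistent down a 2nd shift per cell, and no other grouping gives one.

4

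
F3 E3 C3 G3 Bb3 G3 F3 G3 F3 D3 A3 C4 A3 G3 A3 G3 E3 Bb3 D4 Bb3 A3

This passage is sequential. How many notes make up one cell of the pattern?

7

Try groups of 7 (3 cells in 21 notes):
F3 E3 C3 G3 Bb3 G3 F3 | G3 F3 D3 A3 C4 A3 G3 | A3 G3 E3 Bb3 D4 Bb3 A3
That's a consistent up a 2nd shift per cell, and no other grouping gives one.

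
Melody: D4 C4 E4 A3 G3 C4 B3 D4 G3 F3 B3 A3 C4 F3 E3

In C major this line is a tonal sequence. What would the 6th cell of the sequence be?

With a 5-note motive the entries are D4, C4, B3, each down a 2nd from the previous.
Carrying on: A3 → G3 → F3.
So cell 6 is F3 E3 G3 C3 B2.

F3 E3 G3 C3 B2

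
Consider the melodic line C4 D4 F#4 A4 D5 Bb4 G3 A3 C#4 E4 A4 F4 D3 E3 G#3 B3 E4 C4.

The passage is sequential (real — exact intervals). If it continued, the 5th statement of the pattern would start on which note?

E2

Unit = 6 notes; the statements start on C4, G3, D3, moving down a 4th each time.
Continuing: A2 → E2. Statement 5 starts on E2.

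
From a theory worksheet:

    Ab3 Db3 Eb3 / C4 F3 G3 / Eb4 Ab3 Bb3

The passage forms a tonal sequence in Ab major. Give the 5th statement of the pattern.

Unit = 3 notes; the statements start on Ab3, C4, Eb4, moving up a 3rd each time.
Carrying on: G4 → Bb4.
Statement 5 starts on Bb4 and keeps the same diatonic contour: Bb4 Eb4 F4.

Bb4 Eb4 F4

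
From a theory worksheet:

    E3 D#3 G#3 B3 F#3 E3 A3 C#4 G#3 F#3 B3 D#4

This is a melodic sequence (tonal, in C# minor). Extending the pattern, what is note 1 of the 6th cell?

Grouping in 4s, the 1st note of each cell is E3, F#3, G#3.
Carrying that up a 2nd forward: A3 → B3 → C#4.

C#4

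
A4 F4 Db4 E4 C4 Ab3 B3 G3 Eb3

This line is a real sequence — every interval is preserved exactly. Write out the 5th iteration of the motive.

Unit = 3 notes; the statements start on A4, E4, B3, moving down a 4th each time.
Carrying on: F#3 → C#3.
So cell 5 is C#3 A2 F2.

C#3 A2 F2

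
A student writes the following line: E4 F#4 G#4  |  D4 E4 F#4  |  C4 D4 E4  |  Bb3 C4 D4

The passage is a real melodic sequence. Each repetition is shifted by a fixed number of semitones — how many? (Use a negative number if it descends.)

Unit = 3 notes; the statements start on E4, D4, C4, Bb3, moving down a 2nd each time.
E4→D4 is 62 − 64 = -2 semitones.

-2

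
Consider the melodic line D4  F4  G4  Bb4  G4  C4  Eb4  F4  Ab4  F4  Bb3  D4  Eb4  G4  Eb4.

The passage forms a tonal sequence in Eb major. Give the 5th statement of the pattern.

Taking 5-note groups, the heads are D4, C4, Bb3: the pattern moves down a 2nd.
Extending down a 2nd: Ab3 → G3.
From G3 the diatonic shape gives G3 Bb3 C4 Eb4 C4.

G3 Bb3 C4 Eb4 C4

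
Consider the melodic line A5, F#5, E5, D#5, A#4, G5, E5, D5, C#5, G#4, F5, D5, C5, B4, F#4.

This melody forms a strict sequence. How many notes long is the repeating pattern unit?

There are 15 notes; a 5-note unit gives 3 cells:
A5 F#5 E5 D#5 A#4 | G5 E5 D5 C#5 G#4 | F5 D5 C5 B4 F#4
Every group is a transposition down a 2nd of the one before; no shorter unit works.

5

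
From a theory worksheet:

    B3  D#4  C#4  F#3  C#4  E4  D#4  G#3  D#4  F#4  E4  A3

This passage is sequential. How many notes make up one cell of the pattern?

4

12 notes total. Splitting into 3 groups of 4:
B3 D#4 C#4 F#3 | C#4 E4 D#4 G#3 | D#4 F#4 E4 A3
That's a consistent up a 2nd shift per cell, and no other grouping gives one.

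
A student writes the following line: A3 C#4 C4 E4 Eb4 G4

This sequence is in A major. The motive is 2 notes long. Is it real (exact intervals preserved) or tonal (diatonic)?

Each cell has the same semitone pattern (4,) — intervals are preserved exactly.
And C4 lies outside A major, so the sequence is real rather than tonal.

real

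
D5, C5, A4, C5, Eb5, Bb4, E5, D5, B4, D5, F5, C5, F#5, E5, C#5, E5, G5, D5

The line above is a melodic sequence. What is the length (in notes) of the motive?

Try groups of 6 (3 cells in 18 notes):
D5 C5 A4 C5 Eb5 Bb4 | E5 D5 B4 D5 F5 C5 | F#5 E5 C#5 E5 G5 D5
Every group is a transposition up a 2nd of the one before; no shorter unit works.

6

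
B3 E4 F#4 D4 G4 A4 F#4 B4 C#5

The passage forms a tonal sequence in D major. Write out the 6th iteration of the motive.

E5 A5 B5

Unit = 3 notes; the statements start on B3, D4, F#4, moving up a 3rd each time.
Carrying on: A4 → C#5 → E5.
Statement 6 starts on E5 and keeps the same diatonic contour: E5 A5 B5.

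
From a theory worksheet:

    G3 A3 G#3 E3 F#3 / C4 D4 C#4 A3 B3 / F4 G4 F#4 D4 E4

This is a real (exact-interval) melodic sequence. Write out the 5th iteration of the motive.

With a 5-note motive the entries are G3, C4, F4, each up a 4th from the previous.
Carrying on: Bb4 → Eb5.
Statement 5 starts on Eb5 and keeps the same exact contour: Eb5 F5 E5 C5 D5.

Eb5 F5 E5 C5 D5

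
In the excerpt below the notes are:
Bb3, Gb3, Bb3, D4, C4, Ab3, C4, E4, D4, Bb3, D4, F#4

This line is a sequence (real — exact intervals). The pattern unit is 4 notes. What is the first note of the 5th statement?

F#4

Taking 4-note groups, the heads are Bb3, C4, D4: the pattern moves up a 2nd.
Extending the heads up a 2nd: E4 → F#4.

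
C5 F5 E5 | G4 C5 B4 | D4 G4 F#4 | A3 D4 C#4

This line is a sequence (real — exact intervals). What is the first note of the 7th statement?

F#2

With a 3-note motive the entries are C5, G4, D4, A3, each down a 4th from the previous.
Continuing: E3 → B2 → F#2. Statement 7 starts on F#2.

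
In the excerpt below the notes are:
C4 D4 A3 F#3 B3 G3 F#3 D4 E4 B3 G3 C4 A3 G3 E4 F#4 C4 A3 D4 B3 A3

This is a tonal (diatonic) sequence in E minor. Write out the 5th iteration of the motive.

The 7-note cells begin on C4, D4, E4 — each up a 2nd from the last.
Extending up a 2nd: F#4 → G4.
So cell 5 is G4 A4 E4 C4 F#4 D4 C4.

G4 A4 E4 C4 F#4 D4 C4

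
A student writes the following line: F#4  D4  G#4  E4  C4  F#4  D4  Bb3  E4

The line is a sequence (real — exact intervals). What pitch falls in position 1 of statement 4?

Grouping in 3s, the 1st note of each cell is F#4, E4, D4.
One more down a 2nd gives C4.

C4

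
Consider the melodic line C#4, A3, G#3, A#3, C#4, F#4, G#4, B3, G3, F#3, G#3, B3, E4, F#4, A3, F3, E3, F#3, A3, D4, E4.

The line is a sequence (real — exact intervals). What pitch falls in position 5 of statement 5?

F3

Grouping in 7s, the 5th note of each cell is C#4, B3, A3.
Carrying that down a 2nd forward: G3 → F3.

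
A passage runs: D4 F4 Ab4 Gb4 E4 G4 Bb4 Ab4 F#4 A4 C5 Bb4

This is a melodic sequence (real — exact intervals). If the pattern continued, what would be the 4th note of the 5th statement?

D5

The unit is 4 notes. Position-4 pitches of the 3 shown cells: Gb4, Ab4, Bb4.
Carrying that up a 2nd forward: C5 → D5.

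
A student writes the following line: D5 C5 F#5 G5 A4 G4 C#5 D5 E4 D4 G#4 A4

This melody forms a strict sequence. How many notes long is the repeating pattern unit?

There are 12 notes; a 4-note unit gives 3 cells:
D5 C5 F#5 G5 | A4 G4 C#5 D5 | E4 D4 G#4 A4
That's a consistent down a 4th shift per cell, and no other grouping gives one.

4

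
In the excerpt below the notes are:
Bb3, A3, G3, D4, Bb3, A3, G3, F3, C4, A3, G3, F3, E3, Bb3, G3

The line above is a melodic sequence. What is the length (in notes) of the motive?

5

There are 15 notes; a 5-note unit gives 3 cells:
Bb3 A3 G3 D4 Bb3 | A3 G3 F3 C4 A3 | G3 F3 E3 Bb3 G3
Every group is a transposition down a 2nd of the one before; no shorter unit works.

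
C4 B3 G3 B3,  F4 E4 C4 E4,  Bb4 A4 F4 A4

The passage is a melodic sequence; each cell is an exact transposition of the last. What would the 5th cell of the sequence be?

Taking 4-note groups, the heads are C4, F4, Bb4: the pattern moves up a 4th.
Extending up a 4th: Eb5 → Ab5.
From Ab5 the exact shape gives Ab5 G5 Eb5 G5.

Ab5 G5 Eb5 G5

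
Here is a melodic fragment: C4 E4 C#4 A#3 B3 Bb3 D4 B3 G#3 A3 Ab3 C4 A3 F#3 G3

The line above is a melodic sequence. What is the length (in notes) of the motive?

5

Try groups of 5 (3 cells in 15 notes):
C4 E4 C#4 A#3 B3 | Bb3 D4 B3 G#3 A3 | Ab3 C4 A3 F#3 G3
Each cell is the previous one down a 2nd — so the unit is 5 notes.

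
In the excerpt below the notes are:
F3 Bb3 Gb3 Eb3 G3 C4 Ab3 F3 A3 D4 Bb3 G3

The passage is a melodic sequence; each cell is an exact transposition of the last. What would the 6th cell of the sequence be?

The 4-note cells begin on F3, G3, A3 — each up a 2nd from the last.
Extending up a 2nd: B3 → C#4 → D#4.
So cell 6 is D#4 G#4 E4 C#4.

D#4 G#4 E4 C#4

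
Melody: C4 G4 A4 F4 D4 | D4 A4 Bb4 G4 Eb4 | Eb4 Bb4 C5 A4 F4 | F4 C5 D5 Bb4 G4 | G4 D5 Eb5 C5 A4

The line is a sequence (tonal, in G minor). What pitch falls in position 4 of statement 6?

The unit is 5 notes. Position-4 pitches of the 5 shown cells: F4, G4, A4, Bb4, C5.
One more up a 2nd gives D5.

D5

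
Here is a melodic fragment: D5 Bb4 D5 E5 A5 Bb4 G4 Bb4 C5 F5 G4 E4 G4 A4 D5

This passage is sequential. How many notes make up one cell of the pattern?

5

There are 15 notes; a 5-note unit gives 3 cells:
D5 Bb4 D5 E5 A5 | Bb4 G4 Bb4 C5 F5 | G4 E4 G4 A4 D5
That's a consistent down a 3rd shift per cell, and no other grouping gives one.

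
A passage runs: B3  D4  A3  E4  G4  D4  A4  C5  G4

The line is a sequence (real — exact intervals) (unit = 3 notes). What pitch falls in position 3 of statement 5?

Grouping in 3s, the 3rd note of each cell is A3, D4, G4.
Each moves up a 4th. Continuing: C5 → F5.

F5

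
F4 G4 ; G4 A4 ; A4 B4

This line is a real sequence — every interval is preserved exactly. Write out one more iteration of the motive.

B4 C#5

Unit = 2 notes; the statements start on F4, G4, A4, moving up a 2nd each time.
From B4 the exact shape gives B4 C#5.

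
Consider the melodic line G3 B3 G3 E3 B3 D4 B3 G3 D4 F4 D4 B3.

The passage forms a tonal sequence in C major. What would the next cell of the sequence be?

F4 A4 F4 D4

The 4-note cells begin on G3, B3, D4 — each up a 3rd from the last.
So cell 4 is F4 A4 F4 D4.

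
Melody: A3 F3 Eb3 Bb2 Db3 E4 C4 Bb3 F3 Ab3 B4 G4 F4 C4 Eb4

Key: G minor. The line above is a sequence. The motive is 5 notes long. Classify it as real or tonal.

Each cell has the same semitone pattern (-4, -2, -5, 3) — intervals are preserved exactly.
And Db3 lies outside G minor, so the sequence is real rather than tonal.

real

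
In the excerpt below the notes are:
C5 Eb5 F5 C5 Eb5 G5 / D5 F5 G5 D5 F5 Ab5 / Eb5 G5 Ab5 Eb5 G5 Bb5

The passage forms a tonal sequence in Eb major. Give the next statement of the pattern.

With a 6-note motive the entries are C5, D5, Eb5, each up a 2nd from the previous.
Statement 4 starts on F5 and keeps the same diatonic contour: F5 Ab5 Bb5 F5 Ab5 C6.

F5 Ab5 Bb5 F5 Ab5 C6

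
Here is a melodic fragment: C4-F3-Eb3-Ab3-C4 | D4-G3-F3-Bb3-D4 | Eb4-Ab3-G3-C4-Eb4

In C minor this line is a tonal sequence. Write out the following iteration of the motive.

F4 Bb3 Ab3 D4 F4

The 5-note cells begin on C4, D4, Eb4 — each up a 2nd from the last.
Statement 4 starts on F4 and keeps the same diatonic contour: F4 Bb3 Ab3 D4 F4.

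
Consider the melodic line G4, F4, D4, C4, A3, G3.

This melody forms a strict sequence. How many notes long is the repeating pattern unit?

2

Try groups of 2 (3 cells in 6 notes):
G4 F4 | D4 C4 | A3 G3
Every group is a transposition down a 4th of the one before; no shorter unit works.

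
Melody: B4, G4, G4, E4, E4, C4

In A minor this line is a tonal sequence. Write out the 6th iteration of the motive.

With a 2-note motive the entries are B4, G4, E4, each down a 3rd from the previous.
Extending down a 3rd: C4 → A3 → F3.
So cell 6 is F3 D3.

F3 D3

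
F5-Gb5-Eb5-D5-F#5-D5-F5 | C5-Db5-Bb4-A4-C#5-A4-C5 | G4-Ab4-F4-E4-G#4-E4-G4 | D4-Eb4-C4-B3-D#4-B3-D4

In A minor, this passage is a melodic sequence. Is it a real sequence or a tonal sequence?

real

Each cell has the same semitone pattern (1, -3, -1, 4, -4, 3) — intervals are preserved exactly.
And Gb5 lies outside A minor, so the sequence is real rather than tonal.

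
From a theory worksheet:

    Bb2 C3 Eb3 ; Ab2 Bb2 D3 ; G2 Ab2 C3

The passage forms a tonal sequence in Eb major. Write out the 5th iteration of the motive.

With a 3-note motive the entries are Bb2, Ab2, G2, each down a 2nd from the previous.
Extending down a 2nd: F2 → Eb2.
From Eb2 the diatonic shape gives Eb2 F2 Ab2.

Eb2 F2 Ab2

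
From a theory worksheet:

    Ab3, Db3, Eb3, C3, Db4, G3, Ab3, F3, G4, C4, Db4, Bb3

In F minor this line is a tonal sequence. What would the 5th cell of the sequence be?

Taking 4-note groups, the heads are Ab3, Db4, G4: the pattern moves up a 4th.
Continuing the starts: C5 → F5.
From F5 the diatonic shape gives F5 Bb4 C5 Ab4.

F5 Bb4 C5 Ab4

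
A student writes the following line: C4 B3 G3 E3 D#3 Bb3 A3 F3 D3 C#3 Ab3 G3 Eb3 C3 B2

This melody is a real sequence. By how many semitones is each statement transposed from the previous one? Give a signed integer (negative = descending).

-2

The 5-note cells begin on C4, Bb3, Ab3 — each down a 2nd from the last.
Counting half-steps from C4 to Bb3: -2.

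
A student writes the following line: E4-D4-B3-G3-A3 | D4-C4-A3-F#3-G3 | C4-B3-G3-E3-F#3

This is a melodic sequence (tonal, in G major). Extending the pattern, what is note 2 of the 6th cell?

F#3

With 5-note cells, note 2 of each statement runs D4, C4, B3.
Carrying that down a 2nd forward: A3 → G3 → F#3.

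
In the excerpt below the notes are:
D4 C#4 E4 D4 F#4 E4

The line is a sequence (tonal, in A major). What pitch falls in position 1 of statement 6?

With 2-note cells, note 1 of each statement runs D4, E4, F#4.
Extending up a 2nd: G#4 → A4 → B4.

B4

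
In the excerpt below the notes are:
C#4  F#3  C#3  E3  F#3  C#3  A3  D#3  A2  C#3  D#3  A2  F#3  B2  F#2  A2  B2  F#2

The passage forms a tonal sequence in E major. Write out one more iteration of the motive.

With a 6-note motive the entries are C#4, A3, F#3, each down a 3rd from the previous.
Statement 4 starts on D#3 and keeps the same diatonic contour: D#3 G#2 D#2 F#2 G#2 D#2.

D#3 G#2 D#2 F#2 G#2 D#2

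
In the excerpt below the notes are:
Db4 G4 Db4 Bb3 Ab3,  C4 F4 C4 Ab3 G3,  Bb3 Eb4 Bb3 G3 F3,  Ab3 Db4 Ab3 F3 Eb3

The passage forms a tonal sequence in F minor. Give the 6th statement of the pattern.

With a 5-note motive the entries are Db4, C4, Bb3, Ab3, each down a 2nd from the previous.
Continuing the starts: G3 → F3.
So cell 6 is F3 Bb3 F3 Db3 C3.

F3 Bb3 F3 Db3 C3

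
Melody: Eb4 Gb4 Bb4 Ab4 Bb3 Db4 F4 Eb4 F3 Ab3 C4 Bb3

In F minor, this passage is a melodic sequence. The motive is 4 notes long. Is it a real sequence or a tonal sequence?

real

Each cell has the same semitone pattern (3, 4, -2) — intervals are preserved exactly.
And Gb4 lies outside F minor, so the sequence is real rather than tonal.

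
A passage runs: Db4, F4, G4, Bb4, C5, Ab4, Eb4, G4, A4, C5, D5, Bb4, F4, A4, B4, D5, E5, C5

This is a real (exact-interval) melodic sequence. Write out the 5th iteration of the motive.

A4 C#5 D#5 F#5 G#5 E5

Unit = 6 notes; the statements start on Db4, Eb4, F4, moving up a 2nd each time.
Extending up a 2nd: G4 → A4.
So cell 5 is A4 C#5 D#5 F#5 G#5 E5.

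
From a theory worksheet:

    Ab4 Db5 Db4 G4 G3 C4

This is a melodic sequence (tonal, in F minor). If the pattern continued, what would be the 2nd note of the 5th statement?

Grouping in 2s, the 2nd note of each cell is Db5, G4, C4.
Extending down a 5th: F3 → Bb2.

Bb2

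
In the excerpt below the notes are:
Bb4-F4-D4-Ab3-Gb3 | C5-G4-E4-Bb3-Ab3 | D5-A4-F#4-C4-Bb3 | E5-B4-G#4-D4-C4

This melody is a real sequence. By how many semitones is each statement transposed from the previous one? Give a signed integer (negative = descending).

Taking 5-note groups, the heads are Bb4, C5, D5, E5: the pattern moves up a 2nd.
Bb4→C5 is 72 − 70 = 2 semitones.

2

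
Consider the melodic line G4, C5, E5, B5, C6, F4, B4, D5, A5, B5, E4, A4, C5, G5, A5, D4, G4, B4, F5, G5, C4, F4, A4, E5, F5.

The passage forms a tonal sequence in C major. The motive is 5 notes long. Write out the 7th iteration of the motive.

A3 D4 F4 C5 D5

The 5-note cells begin on G4, F4, E4, D4, C4 — each down a 2nd from the last.
Continuing the starts: B3 → A3.
So cell 7 is A3 D4 F4 C5 D5.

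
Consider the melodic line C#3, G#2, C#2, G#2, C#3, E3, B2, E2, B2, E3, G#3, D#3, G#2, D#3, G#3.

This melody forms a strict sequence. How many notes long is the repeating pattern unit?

Try groups of 5 (3 cells in 15 notes):
C#3 G#2 C#2 G#2 C#3 | E3 B2 E2 B2 E3 | G#3 D#3 G#2 D#3 G#3
Each cell is the previous one up a 3rd — so the unit is 5 notes.

5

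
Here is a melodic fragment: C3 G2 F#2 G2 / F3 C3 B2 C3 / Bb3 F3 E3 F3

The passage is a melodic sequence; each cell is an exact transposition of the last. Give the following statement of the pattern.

With a 4-note motive the entries are C3, F3, Bb3, each up a 4th from the previous.
So cell 4 is Eb4 Bb3 A3 Bb3.

Eb4 Bb3 A3 Bb3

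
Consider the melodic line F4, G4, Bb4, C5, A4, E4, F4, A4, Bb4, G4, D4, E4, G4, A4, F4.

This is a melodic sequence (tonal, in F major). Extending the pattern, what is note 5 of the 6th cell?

Grouping in 5s, the 5th note of each cell is A4, G4, F4.
Each moves down a 2nd. Continuing: E4 → D4 → C4.

C4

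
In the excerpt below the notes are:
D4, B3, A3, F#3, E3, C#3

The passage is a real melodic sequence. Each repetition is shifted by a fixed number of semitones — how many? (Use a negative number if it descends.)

-5

Taking 2-note groups, the heads are D4, A3, E3: the pattern moves down a 4th.
D4→A3 is 57 − 62 = -5 semitones.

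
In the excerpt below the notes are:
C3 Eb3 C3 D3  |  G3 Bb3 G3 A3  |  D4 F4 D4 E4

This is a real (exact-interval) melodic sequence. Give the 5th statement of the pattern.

With a 4-note motive the entries are C3, G3, D4, each up a 5th from the previous.
Carrying on: A4 → E5.
Statement 5 starts on E5 and keeps the same exact contour: E5 G5 E5 F#5.

E5 G5 E5 F#5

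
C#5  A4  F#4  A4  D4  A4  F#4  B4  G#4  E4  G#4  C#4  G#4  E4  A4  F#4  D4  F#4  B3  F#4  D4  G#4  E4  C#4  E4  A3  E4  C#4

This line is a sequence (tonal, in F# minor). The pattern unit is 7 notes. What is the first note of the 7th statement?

D4

The 7-note cells begin on C#5, B4, A4, G#4 — each down a 2nd from the last.
Extending the heads down a 2nd: F#4 → E4 → D4.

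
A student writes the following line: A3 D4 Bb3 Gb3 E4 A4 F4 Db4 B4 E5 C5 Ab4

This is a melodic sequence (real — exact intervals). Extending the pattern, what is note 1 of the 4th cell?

With 4-note cells, note 1 of each statement runs A3, E4, B4.
Each moves up a 5th; the next is F#5.

F#5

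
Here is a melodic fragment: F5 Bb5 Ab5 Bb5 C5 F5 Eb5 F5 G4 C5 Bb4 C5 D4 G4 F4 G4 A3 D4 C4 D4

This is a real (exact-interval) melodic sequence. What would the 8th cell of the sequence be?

With a 4-note motive the entries are F5, C5, G4, D4, A3, each down a 4th from the previous.
Carrying on: E3 → B2 → F#2.
From F#2 the exact shape gives F#2 B2 A2 B2.

F#2 B2 A2 B2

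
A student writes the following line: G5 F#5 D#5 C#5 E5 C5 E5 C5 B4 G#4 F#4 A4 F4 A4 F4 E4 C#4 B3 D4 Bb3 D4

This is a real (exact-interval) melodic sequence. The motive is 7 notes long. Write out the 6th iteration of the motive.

Unit = 7 notes; the statements start on G5, C5, F4, moving down a 5th each time.
Carrying on: Bb3 → Eb3 → Ab2.
Statement 6 starts on Ab2 and keeps the same exact contour: Ab2 G2 E2 D2 F2 Db2 F2.

Ab2 G2 E2 D2 F2 Db2 F2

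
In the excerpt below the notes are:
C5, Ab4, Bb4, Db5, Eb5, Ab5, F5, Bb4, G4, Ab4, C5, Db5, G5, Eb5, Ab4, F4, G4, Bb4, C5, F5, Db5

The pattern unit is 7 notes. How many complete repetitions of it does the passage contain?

3

21 notes in groups of 7 gives 21/7 = 3 statements.
Starts: C5, Bb4, Ab4 — each down a 2nd.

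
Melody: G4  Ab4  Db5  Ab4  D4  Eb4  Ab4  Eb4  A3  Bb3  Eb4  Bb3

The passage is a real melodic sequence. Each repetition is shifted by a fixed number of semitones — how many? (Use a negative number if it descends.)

The 4-note cells begin on G4, D4, A3 — each down a 4th from the last.
Counting half-steps from G4 to D4: -5.

-5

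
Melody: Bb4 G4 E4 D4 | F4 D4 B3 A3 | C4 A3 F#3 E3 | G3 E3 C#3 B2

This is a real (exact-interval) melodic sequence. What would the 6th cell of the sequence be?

A2 F#2 D#2 C#2

With a 4-note motive the entries are Bb4, F4, C4, G3, each down a 4th from the previous.
Continuing the starts: D3 → A2.
Statement 6 starts on A2 and keeps the same exact contour: A2 F#2 D#2 C#2.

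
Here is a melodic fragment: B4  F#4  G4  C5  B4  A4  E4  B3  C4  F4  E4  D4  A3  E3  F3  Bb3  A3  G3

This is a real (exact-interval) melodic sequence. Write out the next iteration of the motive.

D3 A2 Bb2 Eb3 D3 C3

The 6-note cells begin on B4, E4, A3 — each down a 5th from the last.
From D3 the exact shape gives D3 A2 Bb2 Eb3 D3 C3.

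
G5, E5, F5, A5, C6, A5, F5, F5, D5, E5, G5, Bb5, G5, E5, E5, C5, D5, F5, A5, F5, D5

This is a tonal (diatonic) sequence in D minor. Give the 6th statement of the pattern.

Unit = 7 notes; the statements start on G5, F5, E5, moving down a 2nd each time.
Continuing the starts: D5 → C5 → Bb4.
So cell 6 is Bb4 G4 A4 C5 E5 C5 A4.

Bb4 G4 A4 C5 E5 C5 A4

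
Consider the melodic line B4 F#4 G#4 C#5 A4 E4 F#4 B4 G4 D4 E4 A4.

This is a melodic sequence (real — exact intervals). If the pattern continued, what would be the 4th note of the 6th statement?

The unit is 4 notes. Position-4 pitches of the 3 shown cells: C#5, B4, A4.
Carrying that down a 2nd forward: G4 → F4 → Eb4.

Eb4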